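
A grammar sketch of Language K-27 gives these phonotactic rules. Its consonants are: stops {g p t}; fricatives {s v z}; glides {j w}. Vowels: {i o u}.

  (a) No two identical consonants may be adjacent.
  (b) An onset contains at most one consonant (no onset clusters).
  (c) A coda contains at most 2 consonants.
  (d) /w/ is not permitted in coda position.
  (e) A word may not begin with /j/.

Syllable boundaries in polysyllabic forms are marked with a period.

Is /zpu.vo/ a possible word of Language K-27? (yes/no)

no

/zpu.vo/ — violates constraint (b): syllable 1 onset /zp/ has 2 consonants (> 1) → illicit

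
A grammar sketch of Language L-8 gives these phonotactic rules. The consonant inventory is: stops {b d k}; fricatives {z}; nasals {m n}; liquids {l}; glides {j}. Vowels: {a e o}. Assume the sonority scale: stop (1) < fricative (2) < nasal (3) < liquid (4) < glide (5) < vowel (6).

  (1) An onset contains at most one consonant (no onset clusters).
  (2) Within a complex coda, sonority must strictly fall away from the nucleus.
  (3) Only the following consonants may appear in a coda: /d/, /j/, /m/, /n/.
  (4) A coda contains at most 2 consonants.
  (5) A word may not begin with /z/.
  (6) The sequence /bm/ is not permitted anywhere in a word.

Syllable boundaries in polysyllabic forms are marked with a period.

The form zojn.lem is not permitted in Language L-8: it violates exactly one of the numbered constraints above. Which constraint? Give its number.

5

zojn.lem: word begins with /z/.
This is a violation of constraint 5: "A word may not begin with /z/."
The remaining constraints (1, 2, 3, 4, 6) are satisfied.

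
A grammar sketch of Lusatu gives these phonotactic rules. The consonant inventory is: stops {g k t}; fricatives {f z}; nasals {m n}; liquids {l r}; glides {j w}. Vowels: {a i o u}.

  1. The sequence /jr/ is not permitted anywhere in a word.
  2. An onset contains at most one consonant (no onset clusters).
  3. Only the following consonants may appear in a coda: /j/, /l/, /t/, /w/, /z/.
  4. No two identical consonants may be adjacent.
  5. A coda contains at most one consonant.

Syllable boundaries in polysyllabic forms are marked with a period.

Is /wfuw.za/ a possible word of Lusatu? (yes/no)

no

/wfuw.za/ — violates constraint 2: syllable 1 onset /wf/ has 2 consonants (> 1) → phonotactically illegal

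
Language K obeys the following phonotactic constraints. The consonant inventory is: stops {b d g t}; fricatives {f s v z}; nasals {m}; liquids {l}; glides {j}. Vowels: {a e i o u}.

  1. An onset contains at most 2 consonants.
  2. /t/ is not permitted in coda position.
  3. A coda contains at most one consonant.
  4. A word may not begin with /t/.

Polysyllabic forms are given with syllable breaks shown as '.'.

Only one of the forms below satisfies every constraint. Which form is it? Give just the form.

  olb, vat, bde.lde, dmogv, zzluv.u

bde.lde

olb — violates constraint 3: syllable 1 coda /lb/ has 2 consonants (> 1) → ill-formed
vat — violates constraint 2: syllable 1 coda contains /t/ → ill-formed
bde.lde — σ1 onset /bd/ (2C), coda /∅/ ok; σ2 onset /ld/ (2C), coda /∅/ ok → well-formed
dmogv — violates constraint 3: syllable 1 coda /gv/ has 2 consonants (> 1) → ill-formed
zzluv.u — violates constraint 1: syllable 1 onset /zzl/ has 3 consonants (> 2) → ill-formed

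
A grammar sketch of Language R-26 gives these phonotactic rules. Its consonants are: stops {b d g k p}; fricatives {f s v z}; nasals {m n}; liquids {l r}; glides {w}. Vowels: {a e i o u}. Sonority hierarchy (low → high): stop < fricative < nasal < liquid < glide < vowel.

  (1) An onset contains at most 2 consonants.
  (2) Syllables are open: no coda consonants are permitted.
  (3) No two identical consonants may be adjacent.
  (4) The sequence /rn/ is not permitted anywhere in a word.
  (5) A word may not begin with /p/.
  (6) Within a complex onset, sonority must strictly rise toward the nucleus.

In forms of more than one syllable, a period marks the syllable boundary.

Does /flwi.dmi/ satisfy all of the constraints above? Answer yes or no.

/flwi.dmi/ — violates constraint 1: syllable 1 onset /flw/ has 3 consonants (> 2) → not permitted

no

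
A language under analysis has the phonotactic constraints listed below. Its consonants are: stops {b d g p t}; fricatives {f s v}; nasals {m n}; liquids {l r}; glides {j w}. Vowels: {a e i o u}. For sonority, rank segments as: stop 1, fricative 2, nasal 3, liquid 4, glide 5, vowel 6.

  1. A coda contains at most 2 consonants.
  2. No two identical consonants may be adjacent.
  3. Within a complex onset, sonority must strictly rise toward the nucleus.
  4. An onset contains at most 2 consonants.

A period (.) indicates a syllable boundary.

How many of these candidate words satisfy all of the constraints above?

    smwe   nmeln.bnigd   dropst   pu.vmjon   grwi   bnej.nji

1

smwe — violates constraint 4: syllable 1 onset /smw/ has 3 consonants (> 2) → phonotactically illegal
nmeln.bnigd — violates constraint 3: syllable 1 onset /nm/: /n/ (nasal, 3) → /m/ (nasal, 3) does not rise → phonotactically illegal
dropst — violates constraint 1: syllable 1 coda /pst/ has 3 consonants (> 2) → phonotactically illegal
pu.vmjon — violates constraint 4: syllable 2 onset /vmj/ has 3 consonants (> 2) → phonotactically illegal
grwi — violates constraint 4: syllable 1 onset /grw/ has 3 consonants (> 2) → phonotactically illegal
bnej.nji — σ1 onset /bn/ (1→3 rises), coda /j/ ok; σ2 onset /nj/ (3→5 rises), coda /∅/ ok → phonotactically legal
Phonotactically legal: bnej.nji → 1.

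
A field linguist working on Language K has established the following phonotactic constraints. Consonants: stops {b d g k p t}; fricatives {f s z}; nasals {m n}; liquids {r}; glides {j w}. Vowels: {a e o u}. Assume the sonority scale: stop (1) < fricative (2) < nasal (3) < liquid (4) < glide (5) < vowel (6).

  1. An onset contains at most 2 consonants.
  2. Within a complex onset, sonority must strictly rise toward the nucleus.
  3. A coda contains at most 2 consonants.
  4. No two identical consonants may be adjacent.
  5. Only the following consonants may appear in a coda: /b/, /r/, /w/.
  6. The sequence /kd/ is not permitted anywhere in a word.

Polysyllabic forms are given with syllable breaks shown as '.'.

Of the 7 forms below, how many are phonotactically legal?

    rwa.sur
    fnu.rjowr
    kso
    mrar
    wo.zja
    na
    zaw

rwa.sur — σ1 onset /rw/ (4→5 rises), coda /∅/ ok; σ2 onset /s/, coda /r/ ok → phonotactically legal
fnu.rjowr — σ1 onset /fn/ (2→3 rises), coda /∅/ ok; σ2 onset /rj/ (4→5 rises), coda /wr/ (2C) ok → phonotactically legal
kso — σ1 onset /ks/ (1→2 rises), coda /∅/ ok → phonotactically legal
mrar — σ1 onset /mr/ (3→4 rises), coda /r/ ok → phonotactically legal
wo.zja — σ1 onset /w/, coda /∅/ ok; σ2 onset /zj/ (2→5 rises), coda /∅/ ok → phonotactically legal
na — σ1 onset /n/, coda /∅/ ok → phonotactically legal
zaw — σ1 onset /z/, coda /w/ ok → phonotactically legal
Phonotactically legal: rwa.sur, fnu.rjowr, kso, mrar, wo.zja, na, zaw → 7.

7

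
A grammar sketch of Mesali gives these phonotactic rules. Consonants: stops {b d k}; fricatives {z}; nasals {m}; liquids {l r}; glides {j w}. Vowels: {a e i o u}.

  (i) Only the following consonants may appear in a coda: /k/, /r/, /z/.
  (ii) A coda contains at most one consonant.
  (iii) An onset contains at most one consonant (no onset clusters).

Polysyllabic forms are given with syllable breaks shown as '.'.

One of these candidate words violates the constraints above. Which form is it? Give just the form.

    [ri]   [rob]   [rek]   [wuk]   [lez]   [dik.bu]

[rob]

[ri] — σ1 onset /r/, coda /∅/ ok → phonotactically legal
[rob] — violates constraint (i): syllable 1 coda contains /b/, which is not a licensed coda consonant → phonotactically illegal
[rek] — σ1 onset /r/, coda /k/ ok → phonotactically legal
[wuk] — σ1 onset /w/, coda /k/ ok → phonotactically legal
[lez] — σ1 onset /l/, coda /z/ ok → phonotactically legal
[dik.bu] — σ1 onset /d/, coda /k/ ok; σ2 onset /b/, coda /∅/ ok → phonotactically legal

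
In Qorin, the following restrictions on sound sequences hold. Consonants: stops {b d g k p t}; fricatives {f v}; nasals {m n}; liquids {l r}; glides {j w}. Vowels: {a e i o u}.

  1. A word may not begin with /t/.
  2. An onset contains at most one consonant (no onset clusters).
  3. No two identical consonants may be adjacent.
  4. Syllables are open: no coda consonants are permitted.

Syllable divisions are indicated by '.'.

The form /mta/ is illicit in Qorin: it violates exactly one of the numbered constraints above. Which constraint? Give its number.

/mta/: syllable 1 onset /mt/ has 2 consonants (> 1).
This is a violation of constraint 2: "An onset contains at most one consonant (no onset clusters)."
The remaining constraints (1, 3, 4) are satisfied.

2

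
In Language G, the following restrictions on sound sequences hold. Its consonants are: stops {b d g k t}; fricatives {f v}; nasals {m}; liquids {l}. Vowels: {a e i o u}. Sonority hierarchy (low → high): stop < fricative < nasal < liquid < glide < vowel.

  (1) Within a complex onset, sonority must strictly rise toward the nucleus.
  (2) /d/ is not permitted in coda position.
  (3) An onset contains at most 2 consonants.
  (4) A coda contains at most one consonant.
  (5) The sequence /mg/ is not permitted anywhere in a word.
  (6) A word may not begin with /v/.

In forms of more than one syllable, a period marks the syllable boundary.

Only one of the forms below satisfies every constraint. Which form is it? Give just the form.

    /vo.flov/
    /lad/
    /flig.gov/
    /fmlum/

/flig.gov/

/vo.flov/ — violates constraint 6: word begins with /v/ → ill-formed
/lad/ — violates constraint 2: syllable 1 coda contains /d/ → ill-formed
/flig.gov/ — σ1 onset /fl/ (2→4 rises), coda /g/ ok; σ2 onset /g/, coda /v/ ok → well-formed
/fmlum/ — violates constraint 3: syllable 1 onset /fml/ has 3 consonants (> 2) → ill-formed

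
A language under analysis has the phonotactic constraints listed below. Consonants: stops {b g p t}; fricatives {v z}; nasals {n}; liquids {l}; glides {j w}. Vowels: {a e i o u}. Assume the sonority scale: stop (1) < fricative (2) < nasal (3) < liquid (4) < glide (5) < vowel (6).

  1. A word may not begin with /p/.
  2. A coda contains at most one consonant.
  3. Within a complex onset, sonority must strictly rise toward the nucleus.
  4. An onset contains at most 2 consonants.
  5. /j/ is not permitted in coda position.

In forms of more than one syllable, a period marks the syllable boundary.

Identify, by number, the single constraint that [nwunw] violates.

2

[nwunw]: syllable 1 coda /nw/ has 2 consonants (> 1).
This is a violation of constraint 2: "A coda contains at most one consonant."
The remaining constraints (1, 3, 4, 5) are satisfied.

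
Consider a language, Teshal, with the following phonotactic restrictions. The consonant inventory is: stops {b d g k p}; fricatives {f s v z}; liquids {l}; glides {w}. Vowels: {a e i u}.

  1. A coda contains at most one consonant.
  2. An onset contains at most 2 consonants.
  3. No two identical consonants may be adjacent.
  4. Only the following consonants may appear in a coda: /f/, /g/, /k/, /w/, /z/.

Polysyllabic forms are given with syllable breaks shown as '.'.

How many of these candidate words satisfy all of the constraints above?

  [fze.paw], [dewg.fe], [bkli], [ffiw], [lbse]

[fze.paw] — σ1 onset /fz/ (2C), coda /∅/ ok; σ2 onset /p/, coda /w/ ok → licit
[dewg.fe] — violates constraint 1: syllable 1 coda /wg/ has 2 consonants (> 1) → illicit
[bkli] — violates constraint 2: syllable 1 onset /bkl/ has 3 consonants (> 2) → illicit
[ffiw] — violates constraint 3: adjacent identical consonants /ff/ → illicit
[lbse] — violates constraint 2: syllable 1 onset /lbs/ has 3 consonants (> 2) → illicit
Licit: [fze.paw] → 1.

1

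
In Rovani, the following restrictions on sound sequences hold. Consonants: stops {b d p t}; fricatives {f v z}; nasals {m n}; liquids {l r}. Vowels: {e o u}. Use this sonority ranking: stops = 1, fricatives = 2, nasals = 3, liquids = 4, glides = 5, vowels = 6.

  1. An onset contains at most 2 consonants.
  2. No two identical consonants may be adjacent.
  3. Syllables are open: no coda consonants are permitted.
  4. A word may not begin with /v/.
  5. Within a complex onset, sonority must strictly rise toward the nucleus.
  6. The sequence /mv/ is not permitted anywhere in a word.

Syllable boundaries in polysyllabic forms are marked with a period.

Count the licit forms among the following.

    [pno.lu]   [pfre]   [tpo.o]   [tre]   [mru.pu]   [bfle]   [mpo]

3

[pno.lu] — σ1 onset /pn/ (1→3 rises), coda /∅/ ok; σ2 onset /l/, coda /∅/ ok → licit
[pfre] — violates constraint 1: syllable 1 onset /pfr/ has 3 consonants (> 2) → illicit
[tpo.o] — violates constraint 5: syllable 1 onset /tp/: /t/ (stop, 1) → /p/ (stop, 1) does not rise → illicit
[tre] — σ1 onset /tr/ (1→4 rises), coda /∅/ ok → licit
[mru.pu] — σ1 onset /mr/ (3→4 rises), coda /∅/ ok; σ2 onset /p/, coda /∅/ ok → licit
[bfle] — violates constraint 1: syllable 1 onset /bfl/ has 3 consonants (> 2) → illicit
[mpo] — violates constraint 5: syllable 1 onset /mp/: /m/ (nasal, 3) → /p/ (stop, 1) does not rise → illicit
Licit: [pno.lu], [tre], [mru.pu] → 3.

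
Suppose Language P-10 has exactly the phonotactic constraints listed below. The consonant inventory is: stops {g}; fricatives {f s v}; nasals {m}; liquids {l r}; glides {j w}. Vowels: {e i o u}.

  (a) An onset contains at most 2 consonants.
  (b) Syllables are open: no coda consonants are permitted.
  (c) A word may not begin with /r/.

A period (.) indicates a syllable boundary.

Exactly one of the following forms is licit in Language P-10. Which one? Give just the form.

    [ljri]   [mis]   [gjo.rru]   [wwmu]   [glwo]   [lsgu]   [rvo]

[gjo.rru]

[ljri] — violates constraint (a): syllable 1 onset /ljr/ has 3 consonants (> 2) → illicit
[mis] — violates constraint (b): syllable 1 coda /s/ has 1 consonant (> 0) → illicit
[gjo.rru] — σ1 onset /gj/ (2C), coda /∅/ ok; σ2 onset /rr/ (2C), coda /∅/ ok → licit
[wwmu] — violates constraint (a): syllable 1 onset /wwm/ has 3 consonants (> 2) → illicit
[glwo] — violates constraint (a): syllable 1 onset /glw/ has 3 consonants (> 2) → illicit
[lsgu] — violates constraint (a): syllable 1 onset /lsg/ has 3 consonants (> 2) → illicit
[rvo] — violates constraint (c): word begins with /r/ → illicit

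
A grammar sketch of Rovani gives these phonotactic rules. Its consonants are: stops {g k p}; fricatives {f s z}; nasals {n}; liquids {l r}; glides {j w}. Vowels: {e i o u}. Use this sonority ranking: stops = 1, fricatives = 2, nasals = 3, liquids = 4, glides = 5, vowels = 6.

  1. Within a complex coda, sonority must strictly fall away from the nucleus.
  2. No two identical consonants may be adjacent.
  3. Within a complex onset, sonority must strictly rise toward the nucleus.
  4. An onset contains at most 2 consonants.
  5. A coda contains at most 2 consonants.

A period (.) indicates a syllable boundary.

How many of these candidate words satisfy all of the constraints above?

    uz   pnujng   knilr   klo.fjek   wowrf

2

uz — σ1 onset /∅/, coda /z/ ok → well-formed
pnujng — violates constraint 5: syllable 1 coda /jng/ has 3 consonants (> 2) → ill-formed
knilr — violates constraint 1: syllable 1 coda /lr/: /l/ (liquid, 4) → /r/ (liquid, 4) does not fall → ill-formed
klo.fjek — σ1 onset /kl/ (1→4 rises), coda /∅/ ok; σ2 onset /fj/ (2→5 rises), coda /k/ ok → well-formed
wowrf — violates constraint 5: syllable 1 coda /wrf/ has 3 consonants (> 2) → ill-formed
Well-formed: uz, klo.fjek → 2.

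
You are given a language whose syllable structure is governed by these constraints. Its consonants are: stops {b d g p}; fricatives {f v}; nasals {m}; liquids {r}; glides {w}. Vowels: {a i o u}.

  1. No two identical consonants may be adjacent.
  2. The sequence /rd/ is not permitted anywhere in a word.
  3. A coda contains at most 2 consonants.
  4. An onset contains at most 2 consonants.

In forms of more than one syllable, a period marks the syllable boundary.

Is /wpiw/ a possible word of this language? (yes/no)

/wpiw/ — σ1 onset /wp/ (2C), coda /w/ ok → well-formed

yes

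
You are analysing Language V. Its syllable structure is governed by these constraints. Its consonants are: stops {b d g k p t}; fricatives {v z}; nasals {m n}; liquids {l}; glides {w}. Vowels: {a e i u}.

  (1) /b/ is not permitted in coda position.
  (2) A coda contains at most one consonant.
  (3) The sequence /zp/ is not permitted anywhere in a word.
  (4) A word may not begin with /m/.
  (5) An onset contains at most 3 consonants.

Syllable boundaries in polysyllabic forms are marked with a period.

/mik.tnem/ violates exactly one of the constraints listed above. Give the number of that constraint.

4

/mik.tnem/: word begins with /m/.
This is a violation of constraint 4: "A word may not begin with /m/."
The remaining constraints (1, 2, 3, 5) are satisfied.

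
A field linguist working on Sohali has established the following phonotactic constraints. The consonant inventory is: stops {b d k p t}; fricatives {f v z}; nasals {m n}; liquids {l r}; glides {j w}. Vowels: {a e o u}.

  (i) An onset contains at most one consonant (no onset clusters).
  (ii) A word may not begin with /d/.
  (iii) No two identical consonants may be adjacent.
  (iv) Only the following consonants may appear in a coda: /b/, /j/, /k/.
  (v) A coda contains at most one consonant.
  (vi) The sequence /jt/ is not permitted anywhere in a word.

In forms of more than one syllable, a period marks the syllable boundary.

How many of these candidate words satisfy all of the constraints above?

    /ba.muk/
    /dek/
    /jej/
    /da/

/ba.muk/ — σ1 onset /b/, coda /∅/ ok; σ2 onset /m/, coda /k/ ok → licit
/dek/ — violates constraint (ii): word begins with /d/ → illicit
/jej/ — σ1 onset /j/, coda /j/ ok → licit
/da/ — violates constraint (ii): word begins with /d/ → illicit
Licit: /ba.muk/, /jej/ → 2.

2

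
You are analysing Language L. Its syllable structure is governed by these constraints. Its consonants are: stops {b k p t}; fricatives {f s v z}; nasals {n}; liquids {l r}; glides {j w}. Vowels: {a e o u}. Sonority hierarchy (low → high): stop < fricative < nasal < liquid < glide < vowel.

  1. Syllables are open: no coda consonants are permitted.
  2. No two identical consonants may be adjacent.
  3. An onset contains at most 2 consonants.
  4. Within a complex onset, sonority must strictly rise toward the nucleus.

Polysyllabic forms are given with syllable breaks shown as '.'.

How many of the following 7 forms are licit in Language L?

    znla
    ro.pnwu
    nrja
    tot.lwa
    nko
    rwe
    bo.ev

1

znla — violates constraint 3: syllable 1 onset /znl/ has 3 consonants (> 2) → illicit
ro.pnwu — violates constraint 3: syllable 2 onset /pnw/ has 3 consonants (> 2) → illicit
nrja — violates constraint 3: syllable 1 onset /nrj/ has 3 consonants (> 2) → illicit
tot.lwa — violates constraint 1: syllable 1 coda /t/ has 1 consonant (> 0) → illicit
nko — violates constraint 4: syllable 1 onset /nk/: /n/ (nasal, 3) → /k/ (stop, 1) does not rise → illicit
rwe — σ1 onset /rw/ (4→5 rises), coda /∅/ ok → licit
bo.ev — violates constraint 1: syllable 2 coda /v/ has 1 consonant (> 0) → illicit
Licit: rwe → 1.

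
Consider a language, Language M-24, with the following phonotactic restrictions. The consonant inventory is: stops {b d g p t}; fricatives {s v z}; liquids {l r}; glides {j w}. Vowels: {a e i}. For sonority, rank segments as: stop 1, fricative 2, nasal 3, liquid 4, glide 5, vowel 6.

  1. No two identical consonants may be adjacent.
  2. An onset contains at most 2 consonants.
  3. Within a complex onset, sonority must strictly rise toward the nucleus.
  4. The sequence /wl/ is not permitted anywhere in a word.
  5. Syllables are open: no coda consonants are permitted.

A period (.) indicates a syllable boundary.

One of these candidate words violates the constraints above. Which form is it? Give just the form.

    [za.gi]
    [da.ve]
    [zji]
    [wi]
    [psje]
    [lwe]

[psje]

[za.gi] — σ1 onset /z/, coda /∅/ ok; σ2 onset /g/, coda /∅/ ok → permitted
[da.ve] — σ1 onset /d/, coda /∅/ ok; σ2 onset /v/, coda /∅/ ok → permitted
[zji] — σ1 onset /zj/ (2→5 rises), coda /∅/ ok → permitted
[wi] — σ1 onset /w/, coda /∅/ ok → permitted
[psje] — violates constraint 2: syllable 1 onset /psj/ has 3 consonants (> 2) → not permitted
[lwe] — σ1 onset /lw/ (4→5 rises), coda /∅/ ok → permitted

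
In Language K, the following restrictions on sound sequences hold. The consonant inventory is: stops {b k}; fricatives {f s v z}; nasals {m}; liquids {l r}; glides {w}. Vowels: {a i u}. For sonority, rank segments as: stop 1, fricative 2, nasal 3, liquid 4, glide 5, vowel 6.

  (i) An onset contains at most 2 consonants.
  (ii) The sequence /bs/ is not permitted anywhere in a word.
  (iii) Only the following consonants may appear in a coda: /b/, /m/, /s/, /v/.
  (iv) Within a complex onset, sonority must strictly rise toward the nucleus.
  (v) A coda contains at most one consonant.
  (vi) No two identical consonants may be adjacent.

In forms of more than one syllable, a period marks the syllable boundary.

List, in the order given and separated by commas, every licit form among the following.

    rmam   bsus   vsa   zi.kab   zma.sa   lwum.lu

rmam — violates constraint (iv): syllable 1 onset /rm/: /r/ (liquid, 4) → /m/ (nasal, 3) does not rise → illicit
bsus — violates constraint (ii): contains banned sequence /bs/ → illicit
vsa — violates constraint (iv): syllable 1 onset /vs/: /v/ (fricative, 2) → /s/ (fricative, 2) does not rise → illicit
zi.kab — σ1 onset /z/, coda /∅/ ok; σ2 onset /k/, coda /b/ ok → licit
zma.sa — σ1 onset /zm/ (2→3 rises), coda /∅/ ok; σ2 onset /s/, coda /∅/ ok → licit
lwum.lu — σ1 onset /lw/ (4→5 rises), coda /m/ ok; σ2 onset /l/, coda /∅/ ok → licit

zi.kab, zma.sa, lwum.lu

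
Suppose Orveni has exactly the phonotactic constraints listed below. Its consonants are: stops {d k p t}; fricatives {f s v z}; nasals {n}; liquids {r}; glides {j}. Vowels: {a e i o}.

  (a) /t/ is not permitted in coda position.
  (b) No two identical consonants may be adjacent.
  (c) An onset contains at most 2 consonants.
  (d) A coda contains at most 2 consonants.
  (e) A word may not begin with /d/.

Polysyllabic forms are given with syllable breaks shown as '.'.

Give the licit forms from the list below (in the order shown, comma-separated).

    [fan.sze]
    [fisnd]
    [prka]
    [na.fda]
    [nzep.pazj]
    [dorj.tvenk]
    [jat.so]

[fan.sze], [na.fda]

[fan.sze] — σ1 onset /f/, coda /n/ ok; σ2 onset /sz/ (2C), coda /∅/ ok → licit
[fisnd] — violates constraint (d): syllable 1 coda /snd/ has 3 consonants (> 2) → illicit
[prka] — violates constraint (c): syllable 1 onset /prk/ has 3 consonants (> 2) → illicit
[na.fda] — σ1 onset /n/, coda /∅/ ok; σ2 onset /fd/ (2C), coda /∅/ ok → licit
[nzep.pazj] — violates constraint (b): adjacent identical consonants /pp/ → illicit
[dorj.tvenk] — violates constraint (e): word begins with /d/ → illicit
[jat.so] — violates constraint (a): syllable 1 coda contains /t/ → illicit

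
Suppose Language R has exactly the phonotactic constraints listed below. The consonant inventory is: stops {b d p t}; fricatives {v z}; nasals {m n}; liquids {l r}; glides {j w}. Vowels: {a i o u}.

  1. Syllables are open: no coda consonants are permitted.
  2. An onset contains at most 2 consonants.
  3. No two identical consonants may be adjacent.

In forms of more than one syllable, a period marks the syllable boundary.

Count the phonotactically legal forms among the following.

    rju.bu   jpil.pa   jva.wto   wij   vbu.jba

3

rju.bu — σ1 onset /rj/ (2C), coda /∅/ ok; σ2 onset /b/, coda /∅/ ok → phonotactically legal
jpil.pa — violates constraint 1: syllable 1 coda /l/ has 1 consonant (> 0) → phonotactically illegal
jva.wto — σ1 onset /jv/ (2C), coda /∅/ ok; σ2 onset /wt/ (2C), coda /∅/ ok → phonotactically legal
wij — violates constraint 1: syllable 1 coda /j/ has 1 consonant (> 0) → phonotactically illegal
vbu.jba — σ1 onset /vb/ (2C), coda /∅/ ok; σ2 onset /jb/ (2C), coda /∅/ ok → phonotactically legal
Phonotactically legal: rju.bu, jva.wto, vbu.jba → 3.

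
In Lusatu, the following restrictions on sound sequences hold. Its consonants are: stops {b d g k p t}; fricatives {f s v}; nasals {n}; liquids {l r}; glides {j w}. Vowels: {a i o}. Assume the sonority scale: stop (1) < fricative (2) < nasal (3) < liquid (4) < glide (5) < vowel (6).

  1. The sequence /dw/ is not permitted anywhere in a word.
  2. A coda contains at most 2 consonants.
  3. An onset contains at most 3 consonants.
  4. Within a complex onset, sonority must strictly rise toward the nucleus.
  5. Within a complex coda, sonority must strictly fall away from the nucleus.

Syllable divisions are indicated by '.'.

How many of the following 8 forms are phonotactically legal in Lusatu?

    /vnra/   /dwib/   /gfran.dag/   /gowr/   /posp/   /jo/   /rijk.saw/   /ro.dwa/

/vnra/ — σ1 onset /vnr/ (2→3→4 rises), coda /∅/ ok → phonotactically legal
/dwib/ — violates constraint 1: contains banned sequence /dw/ → phonotactically illegal
/gfran.dag/ — σ1 onset /gfr/ (1→2→4 rises), coda /n/ ok; σ2 onset /d/, coda /g/ ok → phonotactically legal
/gowr/ — σ1 onset /g/, coda /wr/ (5→4 falls) ok → phonotactically legal
/posp/ — σ1 onset /p/, coda /sp/ (2→1 falls) ok → phonotactically legal
/jo/ — σ1 onset /j/, coda /∅/ ok → phonotactically legal
/rijk.saw/ — σ1 onset /r/, coda /jk/ (5→1 falls) ok; σ2 onset /s/, coda /w/ ok → phonotactically legal
/ro.dwa/ — violates constraint 1: contains banned sequence /dw/ → phonotactically illegal
Phonotactically legal: /vnra/, /gfran.dag/, /gowr/, /posp/, /jo/, /rijk.saw/ → 6.

6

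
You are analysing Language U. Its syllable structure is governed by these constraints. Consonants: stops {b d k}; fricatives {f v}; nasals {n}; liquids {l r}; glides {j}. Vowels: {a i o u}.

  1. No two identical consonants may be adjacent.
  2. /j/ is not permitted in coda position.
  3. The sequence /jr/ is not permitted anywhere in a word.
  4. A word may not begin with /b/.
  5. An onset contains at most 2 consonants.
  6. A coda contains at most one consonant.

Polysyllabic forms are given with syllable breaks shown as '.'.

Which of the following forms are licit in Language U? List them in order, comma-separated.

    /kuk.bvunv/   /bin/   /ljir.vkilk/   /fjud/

/fjud/

/kuk.bvunv/ — violates constraint 6: syllable 2 coda /nv/ has 2 consonants (> 1) → illicit
/bin/ — violates constraint 4: word begins with /b/ → illicit
/ljir.vkilk/ — violates constraint 6: syllable 2 coda /lk/ has 2 consonants (> 1) → illicit
/fjud/ — σ1 onset /fj/ (2C), coda /d/ ok → licit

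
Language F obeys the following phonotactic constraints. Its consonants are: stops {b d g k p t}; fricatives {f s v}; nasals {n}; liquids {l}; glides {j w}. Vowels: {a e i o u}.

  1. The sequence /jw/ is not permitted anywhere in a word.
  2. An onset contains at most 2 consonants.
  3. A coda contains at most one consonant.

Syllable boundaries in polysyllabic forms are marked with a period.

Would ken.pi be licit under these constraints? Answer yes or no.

yes

ken.pi — σ1 onset /k/, coda /n/ ok; σ2 onset /p/, coda /∅/ ok → licit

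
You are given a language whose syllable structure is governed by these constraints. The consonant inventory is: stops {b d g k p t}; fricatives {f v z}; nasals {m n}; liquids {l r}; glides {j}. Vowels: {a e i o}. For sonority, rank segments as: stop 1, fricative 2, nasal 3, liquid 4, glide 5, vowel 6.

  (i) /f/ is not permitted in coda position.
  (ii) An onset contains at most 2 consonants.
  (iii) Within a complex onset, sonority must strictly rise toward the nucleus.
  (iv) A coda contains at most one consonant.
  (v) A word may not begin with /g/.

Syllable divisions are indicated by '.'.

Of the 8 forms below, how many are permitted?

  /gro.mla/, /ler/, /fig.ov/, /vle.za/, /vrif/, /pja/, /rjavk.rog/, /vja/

5

/gro.mla/ — violates constraint (v): word begins with /g/ → not permitted
/ler/ — σ1 onset /l/, coda /r/ ok → permitted
/fig.ov/ — σ1 onset /f/, coda /g/ ok; σ2 onset /∅/, coda /v/ ok → permitted
/vle.za/ — σ1 onset /vl/ (2→4 rises), coda /∅/ ok; σ2 onset /z/, coda /∅/ ok → permitted
/vrif/ — violates constraint (i): syllable 1 coda contains /f/ → not permitted
/pja/ — σ1 onset /pj/ (1→5 rises), coda /∅/ ok → permitted
/rjavk.rog/ — violates constraint (iv): syllable 1 coda /vk/ has 2 consonants (> 1) → not permitted
/vja/ — σ1 onset /vj/ (2→5 rises), coda /∅/ ok → permitted
Permitted: /ler/, /fig.ov/, /vle.za/, /pja/, /vja/ → 5.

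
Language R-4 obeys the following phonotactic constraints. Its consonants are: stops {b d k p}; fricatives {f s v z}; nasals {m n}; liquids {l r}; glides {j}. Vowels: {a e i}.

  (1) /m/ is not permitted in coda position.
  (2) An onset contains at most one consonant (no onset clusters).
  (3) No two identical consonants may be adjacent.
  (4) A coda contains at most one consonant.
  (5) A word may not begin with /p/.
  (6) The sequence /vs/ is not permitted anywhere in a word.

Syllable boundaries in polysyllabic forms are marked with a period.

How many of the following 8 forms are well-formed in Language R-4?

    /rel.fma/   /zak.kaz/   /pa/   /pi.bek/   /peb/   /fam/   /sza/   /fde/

/rel.fma/ — violates constraint 2: syllable 2 onset /fm/ has 2 consonants (> 1) → ill-formed
/zak.kaz/ — violates constraint 3: adjacent identical consonants /kk/ → ill-formed
/pa/ — violates constraint 5: word begins with /p/ → ill-formed
/pi.bek/ — violates constraint 5: word begins with /p/ → ill-formed
/peb/ — violates constraint 5: word begins with /p/ → ill-formed
/fam/ — violates constraint 1: syllable 1 coda contains /m/ → ill-formed
/sza/ — violates constraint 2: syllable 1 onset /sz/ has 2 consonants (> 1) → ill-formed
/fde/ — violates constraint 2: syllable 1 onset /fd/ has 2 consonants (> 1) → ill-formed
No form is well-formed → 0.

0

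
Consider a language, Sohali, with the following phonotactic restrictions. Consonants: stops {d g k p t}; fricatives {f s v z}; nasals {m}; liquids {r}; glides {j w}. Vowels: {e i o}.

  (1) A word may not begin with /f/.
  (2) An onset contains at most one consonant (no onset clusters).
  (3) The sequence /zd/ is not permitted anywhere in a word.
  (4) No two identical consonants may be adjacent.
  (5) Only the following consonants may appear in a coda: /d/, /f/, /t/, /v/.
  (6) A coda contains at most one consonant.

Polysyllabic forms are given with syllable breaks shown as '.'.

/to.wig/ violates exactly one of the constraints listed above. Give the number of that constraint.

/to.wig/: syllable 2 coda contains /g/, which is not a licensed coda consonant.
This is a violation of constraint 5: "Only the following consonants may appear in a coda: /d/, /f/, /t/, /v/."
The remaining constraints (1, 2, 3, 4, 6) are satisfied.

5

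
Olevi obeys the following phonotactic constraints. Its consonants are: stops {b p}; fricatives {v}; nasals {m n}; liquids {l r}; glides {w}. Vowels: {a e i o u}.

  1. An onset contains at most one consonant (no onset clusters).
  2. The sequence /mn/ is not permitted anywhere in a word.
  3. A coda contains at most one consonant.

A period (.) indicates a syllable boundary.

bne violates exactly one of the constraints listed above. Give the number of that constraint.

bne: syllable 1 onset /bn/ has 2 consonants (> 1).
This is a violation of constraint 1: "An onset contains at most one consonant (no onset clusters)."
The remaining constraints (2, 3) are satisfied.

1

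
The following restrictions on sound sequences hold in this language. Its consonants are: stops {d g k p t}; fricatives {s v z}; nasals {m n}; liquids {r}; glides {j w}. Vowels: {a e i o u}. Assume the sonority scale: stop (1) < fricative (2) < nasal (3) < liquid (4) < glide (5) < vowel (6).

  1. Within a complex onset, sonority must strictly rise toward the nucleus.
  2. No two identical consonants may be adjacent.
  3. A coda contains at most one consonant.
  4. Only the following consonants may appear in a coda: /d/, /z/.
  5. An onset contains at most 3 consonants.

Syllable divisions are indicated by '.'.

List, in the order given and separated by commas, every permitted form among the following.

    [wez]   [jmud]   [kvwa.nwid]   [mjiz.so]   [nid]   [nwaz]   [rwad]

[wez] — σ1 onset /w/, coda /z/ ok → permitted
[jmud] — violates constraint 1: syllable 1 onset /jm/: /j/ (glide, 5) → /m/ (nasal, 3) does not rise → not permitted
[kvwa.nwid] — σ1 onset /kvw/ (1→2→5 rises), coda /∅/ ok; σ2 onset /nw/ (3→5 rises), coda /d/ ok → permitted
[mjiz.so] — σ1 onset /mj/ (3→5 rises), coda /z/ ok; σ2 onset /s/, coda /∅/ ok → permitted
[nid] — σ1 onset /n/, coda /d/ ok → permitted
[nwaz] — σ1 onset /nw/ (3→5 rises), coda /z/ ok → permitted
[rwad] — σ1 onset /rw/ (4→5 rises), coda /d/ ok → permitted

[wez], [kvwa.nwid], [mjiz.so], [nid], [nwaz], [rwad]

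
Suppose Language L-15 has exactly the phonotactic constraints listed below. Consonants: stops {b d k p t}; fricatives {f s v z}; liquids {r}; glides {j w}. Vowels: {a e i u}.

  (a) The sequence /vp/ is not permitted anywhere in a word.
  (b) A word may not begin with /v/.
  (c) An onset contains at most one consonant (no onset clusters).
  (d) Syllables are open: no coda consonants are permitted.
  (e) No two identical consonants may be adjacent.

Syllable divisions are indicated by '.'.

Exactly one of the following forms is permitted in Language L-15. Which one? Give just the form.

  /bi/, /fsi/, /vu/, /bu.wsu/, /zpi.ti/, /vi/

/bi/

/bi/ — σ1 onset /b/, coda /∅/ ok → permitted
/fsi/ — violates constraint (c): syllable 1 onset /fs/ has 2 consonants (> 1) → not permitted
/vu/ — violates constraint (b): word begins with /v/ → not permitted
/bu.wsu/ — violates constraint (c): syllable 2 onset /ws/ has 2 consonants (> 1) → not permitted
/zpi.ti/ — violates constraint (c): syllable 1 onset /zp/ has 2 consonants (> 1) → not permitted
/vi/ — violates constraint (b): word begins with /v/ → not permitted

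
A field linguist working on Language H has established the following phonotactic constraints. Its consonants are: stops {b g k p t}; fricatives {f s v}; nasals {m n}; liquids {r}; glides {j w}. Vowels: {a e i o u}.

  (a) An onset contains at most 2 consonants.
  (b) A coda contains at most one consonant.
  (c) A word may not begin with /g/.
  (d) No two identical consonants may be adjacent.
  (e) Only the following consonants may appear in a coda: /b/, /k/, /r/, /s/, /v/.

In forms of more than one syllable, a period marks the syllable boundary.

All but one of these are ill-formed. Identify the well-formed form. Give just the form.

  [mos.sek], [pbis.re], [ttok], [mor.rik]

[pbis.re]

[mos.sek] — violates constraint (d): adjacent identical consonants /ss/ → ill-formed
[pbis.re] — σ1 onset /pb/ (2C), coda /s/ ok; σ2 onset /r/, coda /∅/ ok → well-formed
[ttok] — violates constraint (d): adjacent identical consonants /tt/ → ill-formed
[mor.rik] — violates constraint (d): adjacent identical consonants /rr/ → ill-formed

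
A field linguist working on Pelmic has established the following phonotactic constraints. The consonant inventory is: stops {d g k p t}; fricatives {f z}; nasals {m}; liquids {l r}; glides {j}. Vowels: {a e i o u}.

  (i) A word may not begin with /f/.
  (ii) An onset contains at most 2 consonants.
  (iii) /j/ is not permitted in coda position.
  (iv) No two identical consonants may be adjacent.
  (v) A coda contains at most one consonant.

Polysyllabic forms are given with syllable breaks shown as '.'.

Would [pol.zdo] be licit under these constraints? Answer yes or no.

yes

[pol.zdo] — σ1 onset /p/, coda /l/ ok; σ2 onset /zd/ (2C), coda /∅/ ok → licit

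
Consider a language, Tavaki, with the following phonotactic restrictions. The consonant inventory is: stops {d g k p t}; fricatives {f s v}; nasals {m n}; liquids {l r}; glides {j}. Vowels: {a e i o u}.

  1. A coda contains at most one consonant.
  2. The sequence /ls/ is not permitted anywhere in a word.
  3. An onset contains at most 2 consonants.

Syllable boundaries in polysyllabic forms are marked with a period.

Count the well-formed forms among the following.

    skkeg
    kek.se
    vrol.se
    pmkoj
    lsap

1

skkeg — violates constraint 3: syllable 1 onset /skk/ has 3 consonants (> 2) → ill-formed
kek.se — σ1 onset /k/, coda /k/ ok; σ2 onset /s/, coda /∅/ ok → well-formed
vrol.se — violates constraint 2: contains banned sequence /ls/ → ill-formed
pmkoj — violates constraint 3: syllable 1 onset /pmk/ has 3 consonants (> 2) → ill-formed
lsap — violates constraint 2: contains banned sequence /ls/ → ill-formed
Well-formed: kek.se → 1.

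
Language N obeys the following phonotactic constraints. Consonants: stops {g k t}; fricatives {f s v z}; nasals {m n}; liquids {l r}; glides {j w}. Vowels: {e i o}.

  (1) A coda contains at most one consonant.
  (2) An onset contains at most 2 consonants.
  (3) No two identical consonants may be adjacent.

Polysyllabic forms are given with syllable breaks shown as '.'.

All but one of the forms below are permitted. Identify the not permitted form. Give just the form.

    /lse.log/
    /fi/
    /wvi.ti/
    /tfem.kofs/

/tfem.kofs/

/lse.log/ — σ1 onset /ls/ (2C), coda /∅/ ok; σ2 onset /l/, coda /g/ ok → permitted
/fi/ — σ1 onset /f/, coda /∅/ ok → permitted
/wvi.ti/ — σ1 onset /wv/ (2C), coda /∅/ ok; σ2 onset /t/, coda /∅/ ok → permitted
/tfem.kofs/ — violates constraint 1: syllable 2 coda /fs/ has 2 consonants (> 1) → not permitted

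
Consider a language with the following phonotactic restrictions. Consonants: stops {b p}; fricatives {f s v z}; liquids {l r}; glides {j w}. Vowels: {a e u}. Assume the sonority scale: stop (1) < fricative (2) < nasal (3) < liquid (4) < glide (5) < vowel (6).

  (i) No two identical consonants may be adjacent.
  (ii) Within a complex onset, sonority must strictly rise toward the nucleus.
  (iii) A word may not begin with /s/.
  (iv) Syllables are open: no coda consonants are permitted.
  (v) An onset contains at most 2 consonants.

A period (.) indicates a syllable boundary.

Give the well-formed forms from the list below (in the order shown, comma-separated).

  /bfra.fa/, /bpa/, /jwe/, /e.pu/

/e.pu/

/bfra.fa/ — violates constraint (v): syllable 1 onset /bfr/ has 3 consonants (> 2) → ill-formed
/bpa/ — violates constraint (ii): syllable 1 onset /bp/: /b/ (stop, 1) → /p/ (stop, 1) does not rise → ill-formed
/jwe/ — violates constraint (ii): syllable 1 onset /jw/: /j/ (glide, 5) → /w/ (glide, 5) does not rise → ill-formed
/e.pu/ — σ1 onset /∅/, coda /∅/ ok; σ2 onset /p/, coda /∅/ ok → well-formed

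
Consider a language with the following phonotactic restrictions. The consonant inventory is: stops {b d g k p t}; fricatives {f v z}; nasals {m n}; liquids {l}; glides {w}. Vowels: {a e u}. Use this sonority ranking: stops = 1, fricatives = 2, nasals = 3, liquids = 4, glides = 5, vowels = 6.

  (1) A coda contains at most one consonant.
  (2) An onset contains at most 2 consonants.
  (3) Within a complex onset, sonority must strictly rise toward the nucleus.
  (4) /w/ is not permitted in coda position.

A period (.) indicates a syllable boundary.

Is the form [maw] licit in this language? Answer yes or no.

[maw] — violates constraint 4: syllable 1 coda contains /w/ → illicit

no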